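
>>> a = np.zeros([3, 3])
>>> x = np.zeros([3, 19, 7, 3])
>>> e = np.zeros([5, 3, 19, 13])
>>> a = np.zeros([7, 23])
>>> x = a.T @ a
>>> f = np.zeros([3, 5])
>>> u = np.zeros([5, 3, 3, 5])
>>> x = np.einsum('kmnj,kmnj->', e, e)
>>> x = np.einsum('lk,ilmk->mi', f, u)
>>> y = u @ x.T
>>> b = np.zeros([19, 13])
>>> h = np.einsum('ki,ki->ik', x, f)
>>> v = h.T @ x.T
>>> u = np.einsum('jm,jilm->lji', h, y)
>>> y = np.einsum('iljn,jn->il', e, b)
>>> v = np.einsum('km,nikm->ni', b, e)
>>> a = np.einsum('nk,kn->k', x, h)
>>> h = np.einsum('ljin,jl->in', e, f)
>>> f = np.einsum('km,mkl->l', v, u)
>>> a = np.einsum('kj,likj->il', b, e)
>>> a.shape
(3, 5)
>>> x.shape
(3, 5)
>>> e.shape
(5, 3, 19, 13)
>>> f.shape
(3,)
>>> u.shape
(3, 5, 3)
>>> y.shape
(5, 3)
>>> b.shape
(19, 13)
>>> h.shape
(19, 13)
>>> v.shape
(5, 3)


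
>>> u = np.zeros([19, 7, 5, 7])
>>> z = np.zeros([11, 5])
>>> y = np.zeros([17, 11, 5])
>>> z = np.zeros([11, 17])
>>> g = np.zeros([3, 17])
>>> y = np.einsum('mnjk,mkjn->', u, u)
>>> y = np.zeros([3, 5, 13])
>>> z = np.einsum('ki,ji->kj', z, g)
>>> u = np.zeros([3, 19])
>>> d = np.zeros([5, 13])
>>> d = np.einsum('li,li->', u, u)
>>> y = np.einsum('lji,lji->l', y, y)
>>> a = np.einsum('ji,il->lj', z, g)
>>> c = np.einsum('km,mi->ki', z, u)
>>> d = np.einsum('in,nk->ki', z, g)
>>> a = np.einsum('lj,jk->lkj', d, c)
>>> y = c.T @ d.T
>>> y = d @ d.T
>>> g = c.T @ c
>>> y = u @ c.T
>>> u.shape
(3, 19)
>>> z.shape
(11, 3)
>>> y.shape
(3, 11)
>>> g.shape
(19, 19)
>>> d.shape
(17, 11)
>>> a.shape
(17, 19, 11)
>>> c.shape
(11, 19)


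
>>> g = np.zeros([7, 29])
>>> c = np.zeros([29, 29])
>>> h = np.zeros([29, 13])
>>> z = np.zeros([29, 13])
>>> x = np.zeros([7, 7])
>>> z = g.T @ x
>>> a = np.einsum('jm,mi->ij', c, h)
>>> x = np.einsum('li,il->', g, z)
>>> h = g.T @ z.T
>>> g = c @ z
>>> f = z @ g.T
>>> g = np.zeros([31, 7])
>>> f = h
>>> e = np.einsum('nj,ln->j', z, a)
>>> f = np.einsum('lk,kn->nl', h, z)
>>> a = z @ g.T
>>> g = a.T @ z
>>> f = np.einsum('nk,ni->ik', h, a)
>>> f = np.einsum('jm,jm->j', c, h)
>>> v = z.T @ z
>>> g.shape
(31, 7)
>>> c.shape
(29, 29)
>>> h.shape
(29, 29)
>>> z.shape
(29, 7)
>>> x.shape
()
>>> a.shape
(29, 31)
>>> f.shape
(29,)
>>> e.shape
(7,)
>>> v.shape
(7, 7)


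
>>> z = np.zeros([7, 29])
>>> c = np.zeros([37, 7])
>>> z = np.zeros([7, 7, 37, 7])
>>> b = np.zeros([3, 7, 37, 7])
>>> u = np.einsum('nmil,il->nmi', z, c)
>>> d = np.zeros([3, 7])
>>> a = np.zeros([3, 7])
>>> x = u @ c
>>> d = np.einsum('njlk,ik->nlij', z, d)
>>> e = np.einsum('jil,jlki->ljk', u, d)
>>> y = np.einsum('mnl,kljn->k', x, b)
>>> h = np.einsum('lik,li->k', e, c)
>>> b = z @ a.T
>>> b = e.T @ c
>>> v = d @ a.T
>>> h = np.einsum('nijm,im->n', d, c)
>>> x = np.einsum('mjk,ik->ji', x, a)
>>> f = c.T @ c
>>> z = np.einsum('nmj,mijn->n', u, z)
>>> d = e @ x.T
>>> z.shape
(7,)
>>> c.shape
(37, 7)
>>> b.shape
(3, 7, 7)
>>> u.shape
(7, 7, 37)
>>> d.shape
(37, 7, 7)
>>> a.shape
(3, 7)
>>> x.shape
(7, 3)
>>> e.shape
(37, 7, 3)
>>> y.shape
(3,)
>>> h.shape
(7,)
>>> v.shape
(7, 37, 3, 3)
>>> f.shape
(7, 7)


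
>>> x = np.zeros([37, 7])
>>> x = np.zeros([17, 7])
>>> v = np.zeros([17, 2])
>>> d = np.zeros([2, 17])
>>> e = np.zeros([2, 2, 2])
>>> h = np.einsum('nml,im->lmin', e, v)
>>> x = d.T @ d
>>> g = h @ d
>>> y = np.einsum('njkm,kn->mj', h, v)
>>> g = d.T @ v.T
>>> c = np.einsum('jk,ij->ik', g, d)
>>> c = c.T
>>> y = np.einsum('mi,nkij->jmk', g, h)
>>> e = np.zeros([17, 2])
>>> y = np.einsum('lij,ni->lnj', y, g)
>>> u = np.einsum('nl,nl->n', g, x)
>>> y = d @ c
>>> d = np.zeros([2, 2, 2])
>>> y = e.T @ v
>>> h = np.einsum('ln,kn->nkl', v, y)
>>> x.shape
(17, 17)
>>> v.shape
(17, 2)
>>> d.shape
(2, 2, 2)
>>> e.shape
(17, 2)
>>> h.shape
(2, 2, 17)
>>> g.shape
(17, 17)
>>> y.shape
(2, 2)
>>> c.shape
(17, 2)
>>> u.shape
(17,)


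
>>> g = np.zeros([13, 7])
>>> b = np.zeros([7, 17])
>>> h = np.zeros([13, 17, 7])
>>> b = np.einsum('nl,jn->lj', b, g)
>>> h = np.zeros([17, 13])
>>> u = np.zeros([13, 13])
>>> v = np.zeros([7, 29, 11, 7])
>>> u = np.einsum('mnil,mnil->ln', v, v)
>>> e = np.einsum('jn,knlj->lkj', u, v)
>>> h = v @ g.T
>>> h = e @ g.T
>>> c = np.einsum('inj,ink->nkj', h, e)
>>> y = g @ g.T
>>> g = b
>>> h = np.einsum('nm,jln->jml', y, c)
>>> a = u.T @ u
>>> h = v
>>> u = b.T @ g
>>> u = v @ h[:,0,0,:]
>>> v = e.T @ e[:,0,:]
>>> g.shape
(17, 13)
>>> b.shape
(17, 13)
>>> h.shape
(7, 29, 11, 7)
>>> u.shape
(7, 29, 11, 7)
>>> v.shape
(7, 7, 7)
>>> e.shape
(11, 7, 7)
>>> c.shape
(7, 7, 13)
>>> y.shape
(13, 13)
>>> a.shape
(29, 29)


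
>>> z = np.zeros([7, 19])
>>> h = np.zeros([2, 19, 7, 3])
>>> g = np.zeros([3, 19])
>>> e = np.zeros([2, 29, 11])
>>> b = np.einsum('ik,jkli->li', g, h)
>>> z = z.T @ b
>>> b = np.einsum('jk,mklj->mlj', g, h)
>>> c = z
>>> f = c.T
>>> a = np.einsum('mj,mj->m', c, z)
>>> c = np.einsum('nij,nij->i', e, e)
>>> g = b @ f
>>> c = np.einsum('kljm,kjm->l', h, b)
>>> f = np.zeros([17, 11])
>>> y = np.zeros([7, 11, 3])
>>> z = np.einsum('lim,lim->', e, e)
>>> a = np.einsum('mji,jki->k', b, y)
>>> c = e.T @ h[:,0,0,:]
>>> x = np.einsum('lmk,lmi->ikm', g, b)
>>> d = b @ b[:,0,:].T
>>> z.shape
()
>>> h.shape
(2, 19, 7, 3)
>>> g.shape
(2, 7, 19)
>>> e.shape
(2, 29, 11)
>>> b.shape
(2, 7, 3)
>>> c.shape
(11, 29, 3)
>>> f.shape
(17, 11)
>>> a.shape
(11,)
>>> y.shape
(7, 11, 3)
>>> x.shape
(3, 19, 7)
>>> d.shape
(2, 7, 2)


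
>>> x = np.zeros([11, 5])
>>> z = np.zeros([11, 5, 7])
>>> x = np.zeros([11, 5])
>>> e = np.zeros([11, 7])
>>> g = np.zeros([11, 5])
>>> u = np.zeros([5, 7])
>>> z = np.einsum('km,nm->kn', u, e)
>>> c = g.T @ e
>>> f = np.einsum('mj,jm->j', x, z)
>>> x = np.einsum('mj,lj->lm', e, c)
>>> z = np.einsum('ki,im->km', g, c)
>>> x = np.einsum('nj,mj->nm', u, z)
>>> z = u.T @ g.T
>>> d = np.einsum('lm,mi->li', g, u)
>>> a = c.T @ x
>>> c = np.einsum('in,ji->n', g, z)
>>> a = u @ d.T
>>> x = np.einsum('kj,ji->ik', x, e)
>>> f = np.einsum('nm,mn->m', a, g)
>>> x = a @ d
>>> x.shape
(5, 7)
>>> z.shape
(7, 11)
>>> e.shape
(11, 7)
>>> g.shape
(11, 5)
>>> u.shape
(5, 7)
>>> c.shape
(5,)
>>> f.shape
(11,)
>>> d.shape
(11, 7)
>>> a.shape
(5, 11)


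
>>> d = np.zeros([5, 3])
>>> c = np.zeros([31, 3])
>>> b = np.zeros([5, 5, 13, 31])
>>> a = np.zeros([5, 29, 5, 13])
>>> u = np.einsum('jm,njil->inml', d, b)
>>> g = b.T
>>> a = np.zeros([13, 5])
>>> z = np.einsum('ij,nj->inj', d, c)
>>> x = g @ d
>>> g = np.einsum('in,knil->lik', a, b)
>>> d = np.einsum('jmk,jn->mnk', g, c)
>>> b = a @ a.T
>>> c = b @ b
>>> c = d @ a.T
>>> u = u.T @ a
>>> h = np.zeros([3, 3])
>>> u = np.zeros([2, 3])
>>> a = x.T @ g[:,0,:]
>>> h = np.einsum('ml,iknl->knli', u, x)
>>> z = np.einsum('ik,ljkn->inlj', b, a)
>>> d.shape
(13, 3, 5)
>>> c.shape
(13, 3, 13)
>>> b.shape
(13, 13)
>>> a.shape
(3, 5, 13, 5)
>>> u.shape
(2, 3)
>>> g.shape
(31, 13, 5)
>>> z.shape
(13, 5, 3, 5)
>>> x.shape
(31, 13, 5, 3)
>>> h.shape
(13, 5, 3, 31)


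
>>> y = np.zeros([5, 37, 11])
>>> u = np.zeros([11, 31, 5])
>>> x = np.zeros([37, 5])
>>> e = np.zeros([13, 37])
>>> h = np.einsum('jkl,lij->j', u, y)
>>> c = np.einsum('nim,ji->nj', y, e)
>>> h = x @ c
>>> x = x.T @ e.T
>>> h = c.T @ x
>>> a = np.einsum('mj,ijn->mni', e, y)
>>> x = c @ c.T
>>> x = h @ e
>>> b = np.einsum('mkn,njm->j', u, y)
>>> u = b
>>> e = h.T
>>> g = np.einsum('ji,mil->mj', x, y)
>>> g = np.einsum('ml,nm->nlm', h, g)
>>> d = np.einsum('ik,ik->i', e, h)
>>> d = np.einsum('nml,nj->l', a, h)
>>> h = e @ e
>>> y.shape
(5, 37, 11)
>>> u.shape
(37,)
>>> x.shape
(13, 37)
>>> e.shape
(13, 13)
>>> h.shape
(13, 13)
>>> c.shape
(5, 13)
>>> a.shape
(13, 11, 5)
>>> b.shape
(37,)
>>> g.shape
(5, 13, 13)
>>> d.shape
(5,)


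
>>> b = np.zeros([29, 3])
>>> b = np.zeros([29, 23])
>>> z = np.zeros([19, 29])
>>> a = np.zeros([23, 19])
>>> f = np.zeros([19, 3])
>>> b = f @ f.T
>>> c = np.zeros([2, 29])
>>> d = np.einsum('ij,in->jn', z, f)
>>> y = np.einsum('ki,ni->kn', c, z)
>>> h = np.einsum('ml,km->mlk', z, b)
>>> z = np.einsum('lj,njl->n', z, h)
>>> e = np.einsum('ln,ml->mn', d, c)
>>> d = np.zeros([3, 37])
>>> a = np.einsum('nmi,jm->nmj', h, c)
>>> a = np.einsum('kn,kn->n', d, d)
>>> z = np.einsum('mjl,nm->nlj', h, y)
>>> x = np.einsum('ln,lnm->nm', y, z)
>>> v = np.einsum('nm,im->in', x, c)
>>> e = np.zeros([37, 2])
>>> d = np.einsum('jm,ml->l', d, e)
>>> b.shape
(19, 19)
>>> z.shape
(2, 19, 29)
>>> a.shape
(37,)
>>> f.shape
(19, 3)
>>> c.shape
(2, 29)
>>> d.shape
(2,)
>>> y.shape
(2, 19)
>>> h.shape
(19, 29, 19)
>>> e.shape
(37, 2)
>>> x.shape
(19, 29)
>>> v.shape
(2, 19)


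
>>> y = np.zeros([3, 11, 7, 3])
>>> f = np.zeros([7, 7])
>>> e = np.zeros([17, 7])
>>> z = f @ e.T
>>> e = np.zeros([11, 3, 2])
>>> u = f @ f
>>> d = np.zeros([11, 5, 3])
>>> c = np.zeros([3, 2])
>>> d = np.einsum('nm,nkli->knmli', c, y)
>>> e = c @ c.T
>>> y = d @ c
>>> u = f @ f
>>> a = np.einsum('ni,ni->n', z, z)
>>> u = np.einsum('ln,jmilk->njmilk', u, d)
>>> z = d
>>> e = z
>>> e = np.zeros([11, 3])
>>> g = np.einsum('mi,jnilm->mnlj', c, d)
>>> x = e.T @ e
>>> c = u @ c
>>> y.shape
(11, 3, 2, 7, 2)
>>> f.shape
(7, 7)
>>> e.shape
(11, 3)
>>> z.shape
(11, 3, 2, 7, 3)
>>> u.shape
(7, 11, 3, 2, 7, 3)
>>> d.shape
(11, 3, 2, 7, 3)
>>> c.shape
(7, 11, 3, 2, 7, 2)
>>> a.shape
(7,)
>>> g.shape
(3, 3, 7, 11)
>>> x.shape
(3, 3)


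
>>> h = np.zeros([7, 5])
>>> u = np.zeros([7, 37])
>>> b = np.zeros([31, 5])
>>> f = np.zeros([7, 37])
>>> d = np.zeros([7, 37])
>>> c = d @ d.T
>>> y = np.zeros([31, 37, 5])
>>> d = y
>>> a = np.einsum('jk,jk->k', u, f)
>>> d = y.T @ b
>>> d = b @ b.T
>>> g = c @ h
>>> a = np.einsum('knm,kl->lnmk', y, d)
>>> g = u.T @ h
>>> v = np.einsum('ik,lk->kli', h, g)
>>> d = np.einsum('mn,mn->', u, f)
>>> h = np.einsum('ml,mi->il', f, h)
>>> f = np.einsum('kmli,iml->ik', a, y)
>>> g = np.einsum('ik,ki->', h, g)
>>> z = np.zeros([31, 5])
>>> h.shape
(5, 37)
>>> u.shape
(7, 37)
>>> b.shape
(31, 5)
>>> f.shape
(31, 31)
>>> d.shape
()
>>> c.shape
(7, 7)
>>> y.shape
(31, 37, 5)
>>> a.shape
(31, 37, 5, 31)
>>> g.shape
()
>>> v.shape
(5, 37, 7)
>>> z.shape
(31, 5)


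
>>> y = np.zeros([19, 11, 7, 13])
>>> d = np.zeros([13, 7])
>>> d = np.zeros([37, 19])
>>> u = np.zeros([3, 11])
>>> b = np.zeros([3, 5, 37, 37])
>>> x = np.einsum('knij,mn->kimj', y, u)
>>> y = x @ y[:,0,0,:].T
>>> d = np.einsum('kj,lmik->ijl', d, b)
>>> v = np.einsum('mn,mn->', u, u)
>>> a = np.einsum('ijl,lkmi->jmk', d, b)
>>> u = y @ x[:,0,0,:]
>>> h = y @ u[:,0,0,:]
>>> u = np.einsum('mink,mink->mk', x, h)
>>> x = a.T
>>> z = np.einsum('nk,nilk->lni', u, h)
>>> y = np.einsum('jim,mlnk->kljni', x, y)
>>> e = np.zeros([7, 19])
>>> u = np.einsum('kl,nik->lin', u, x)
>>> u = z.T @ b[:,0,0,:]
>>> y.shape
(19, 7, 5, 3, 37)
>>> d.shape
(37, 19, 3)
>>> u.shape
(7, 19, 37)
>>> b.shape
(3, 5, 37, 37)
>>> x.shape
(5, 37, 19)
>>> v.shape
()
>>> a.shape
(19, 37, 5)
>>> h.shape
(19, 7, 3, 13)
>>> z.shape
(3, 19, 7)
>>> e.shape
(7, 19)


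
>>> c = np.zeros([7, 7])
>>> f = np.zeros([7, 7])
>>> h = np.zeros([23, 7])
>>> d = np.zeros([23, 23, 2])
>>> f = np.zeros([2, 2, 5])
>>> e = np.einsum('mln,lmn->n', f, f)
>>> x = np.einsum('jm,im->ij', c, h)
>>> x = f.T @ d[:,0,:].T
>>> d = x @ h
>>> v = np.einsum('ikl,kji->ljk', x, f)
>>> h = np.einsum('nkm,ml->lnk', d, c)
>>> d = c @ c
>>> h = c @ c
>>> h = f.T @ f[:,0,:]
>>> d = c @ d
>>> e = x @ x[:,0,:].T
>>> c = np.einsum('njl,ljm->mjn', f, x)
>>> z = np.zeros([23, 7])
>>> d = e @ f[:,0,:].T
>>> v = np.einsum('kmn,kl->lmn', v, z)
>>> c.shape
(23, 2, 2)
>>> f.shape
(2, 2, 5)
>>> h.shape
(5, 2, 5)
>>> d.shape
(5, 2, 2)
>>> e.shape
(5, 2, 5)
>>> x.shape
(5, 2, 23)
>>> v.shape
(7, 2, 2)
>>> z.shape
(23, 7)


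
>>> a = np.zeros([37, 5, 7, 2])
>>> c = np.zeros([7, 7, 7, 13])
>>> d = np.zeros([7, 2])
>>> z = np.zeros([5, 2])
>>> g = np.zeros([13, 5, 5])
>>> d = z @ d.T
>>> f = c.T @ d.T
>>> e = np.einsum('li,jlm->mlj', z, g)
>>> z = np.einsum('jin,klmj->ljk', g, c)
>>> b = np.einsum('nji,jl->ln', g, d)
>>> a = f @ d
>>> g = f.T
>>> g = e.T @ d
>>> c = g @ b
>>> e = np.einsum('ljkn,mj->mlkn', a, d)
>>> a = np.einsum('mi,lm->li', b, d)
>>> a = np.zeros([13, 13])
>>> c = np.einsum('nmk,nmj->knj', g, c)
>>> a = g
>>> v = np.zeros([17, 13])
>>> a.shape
(13, 5, 7)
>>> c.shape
(7, 13, 13)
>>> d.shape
(5, 7)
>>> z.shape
(7, 13, 7)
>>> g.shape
(13, 5, 7)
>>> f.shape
(13, 7, 7, 5)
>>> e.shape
(5, 13, 7, 7)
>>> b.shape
(7, 13)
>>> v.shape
(17, 13)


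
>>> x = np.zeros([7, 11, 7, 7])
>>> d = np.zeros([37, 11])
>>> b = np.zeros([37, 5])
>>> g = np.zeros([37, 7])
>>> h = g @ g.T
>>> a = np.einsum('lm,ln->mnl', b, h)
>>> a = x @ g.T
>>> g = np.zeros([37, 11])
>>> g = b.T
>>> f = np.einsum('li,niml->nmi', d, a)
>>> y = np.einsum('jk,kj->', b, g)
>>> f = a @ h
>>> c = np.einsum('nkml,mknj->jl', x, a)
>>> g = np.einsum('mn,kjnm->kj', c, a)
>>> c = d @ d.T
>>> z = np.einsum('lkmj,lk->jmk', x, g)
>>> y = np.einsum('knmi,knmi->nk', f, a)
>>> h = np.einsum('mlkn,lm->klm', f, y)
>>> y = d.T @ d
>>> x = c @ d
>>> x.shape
(37, 11)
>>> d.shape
(37, 11)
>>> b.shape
(37, 5)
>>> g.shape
(7, 11)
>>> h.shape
(7, 11, 7)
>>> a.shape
(7, 11, 7, 37)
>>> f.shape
(7, 11, 7, 37)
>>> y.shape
(11, 11)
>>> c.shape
(37, 37)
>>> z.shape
(7, 7, 11)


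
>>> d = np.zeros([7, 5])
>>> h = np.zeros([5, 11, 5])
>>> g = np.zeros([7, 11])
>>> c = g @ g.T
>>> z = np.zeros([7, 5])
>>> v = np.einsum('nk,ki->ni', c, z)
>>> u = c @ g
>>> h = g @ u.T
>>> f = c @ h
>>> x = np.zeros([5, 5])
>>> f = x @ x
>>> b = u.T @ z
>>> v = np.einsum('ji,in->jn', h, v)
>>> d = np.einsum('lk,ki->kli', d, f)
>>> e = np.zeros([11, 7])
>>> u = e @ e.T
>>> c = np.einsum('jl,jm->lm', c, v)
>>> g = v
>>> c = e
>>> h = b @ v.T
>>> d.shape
(5, 7, 5)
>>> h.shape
(11, 7)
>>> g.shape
(7, 5)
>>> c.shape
(11, 7)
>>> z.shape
(7, 5)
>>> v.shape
(7, 5)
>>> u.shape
(11, 11)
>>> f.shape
(5, 5)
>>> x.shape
(5, 5)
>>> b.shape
(11, 5)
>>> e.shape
(11, 7)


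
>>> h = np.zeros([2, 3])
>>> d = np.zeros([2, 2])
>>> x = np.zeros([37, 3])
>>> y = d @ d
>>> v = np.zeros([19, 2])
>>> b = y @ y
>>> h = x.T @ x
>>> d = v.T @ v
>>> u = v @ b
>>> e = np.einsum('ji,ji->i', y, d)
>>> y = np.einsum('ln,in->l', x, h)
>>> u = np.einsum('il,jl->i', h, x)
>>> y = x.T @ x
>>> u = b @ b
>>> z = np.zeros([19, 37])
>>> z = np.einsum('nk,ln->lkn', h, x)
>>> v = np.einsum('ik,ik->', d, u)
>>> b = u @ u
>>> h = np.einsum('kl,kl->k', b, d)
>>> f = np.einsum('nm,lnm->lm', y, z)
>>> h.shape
(2,)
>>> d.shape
(2, 2)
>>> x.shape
(37, 3)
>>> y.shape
(3, 3)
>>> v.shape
()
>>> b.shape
(2, 2)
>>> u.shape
(2, 2)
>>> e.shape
(2,)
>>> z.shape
(37, 3, 3)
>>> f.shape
(37, 3)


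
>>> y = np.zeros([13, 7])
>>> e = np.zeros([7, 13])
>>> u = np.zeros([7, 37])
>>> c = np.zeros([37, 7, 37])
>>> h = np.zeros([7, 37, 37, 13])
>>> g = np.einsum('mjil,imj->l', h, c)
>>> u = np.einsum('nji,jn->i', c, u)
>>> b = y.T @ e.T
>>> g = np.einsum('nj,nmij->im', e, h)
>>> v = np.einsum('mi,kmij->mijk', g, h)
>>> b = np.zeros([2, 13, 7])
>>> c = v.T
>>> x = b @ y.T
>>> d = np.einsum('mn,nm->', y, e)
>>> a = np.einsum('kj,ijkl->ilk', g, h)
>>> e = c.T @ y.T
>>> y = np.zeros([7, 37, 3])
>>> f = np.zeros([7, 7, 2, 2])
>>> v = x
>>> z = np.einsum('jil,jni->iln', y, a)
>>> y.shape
(7, 37, 3)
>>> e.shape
(37, 37, 13, 13)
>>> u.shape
(37,)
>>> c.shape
(7, 13, 37, 37)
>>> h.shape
(7, 37, 37, 13)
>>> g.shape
(37, 37)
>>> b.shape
(2, 13, 7)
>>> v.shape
(2, 13, 13)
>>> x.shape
(2, 13, 13)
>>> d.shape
()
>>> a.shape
(7, 13, 37)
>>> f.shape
(7, 7, 2, 2)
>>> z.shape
(37, 3, 13)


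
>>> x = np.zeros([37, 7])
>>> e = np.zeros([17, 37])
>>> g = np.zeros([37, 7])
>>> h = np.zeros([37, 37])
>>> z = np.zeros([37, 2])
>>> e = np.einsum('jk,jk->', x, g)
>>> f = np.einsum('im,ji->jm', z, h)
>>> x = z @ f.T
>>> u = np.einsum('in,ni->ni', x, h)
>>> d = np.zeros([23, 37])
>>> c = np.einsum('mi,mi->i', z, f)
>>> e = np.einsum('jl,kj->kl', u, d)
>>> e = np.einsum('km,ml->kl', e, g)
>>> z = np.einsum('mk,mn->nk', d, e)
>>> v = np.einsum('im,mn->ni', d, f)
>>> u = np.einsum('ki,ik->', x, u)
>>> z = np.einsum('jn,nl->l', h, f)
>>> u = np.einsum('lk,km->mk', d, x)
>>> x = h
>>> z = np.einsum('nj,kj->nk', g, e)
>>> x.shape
(37, 37)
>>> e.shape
(23, 7)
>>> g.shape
(37, 7)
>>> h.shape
(37, 37)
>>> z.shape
(37, 23)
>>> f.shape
(37, 2)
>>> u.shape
(37, 37)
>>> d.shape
(23, 37)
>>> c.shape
(2,)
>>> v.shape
(2, 23)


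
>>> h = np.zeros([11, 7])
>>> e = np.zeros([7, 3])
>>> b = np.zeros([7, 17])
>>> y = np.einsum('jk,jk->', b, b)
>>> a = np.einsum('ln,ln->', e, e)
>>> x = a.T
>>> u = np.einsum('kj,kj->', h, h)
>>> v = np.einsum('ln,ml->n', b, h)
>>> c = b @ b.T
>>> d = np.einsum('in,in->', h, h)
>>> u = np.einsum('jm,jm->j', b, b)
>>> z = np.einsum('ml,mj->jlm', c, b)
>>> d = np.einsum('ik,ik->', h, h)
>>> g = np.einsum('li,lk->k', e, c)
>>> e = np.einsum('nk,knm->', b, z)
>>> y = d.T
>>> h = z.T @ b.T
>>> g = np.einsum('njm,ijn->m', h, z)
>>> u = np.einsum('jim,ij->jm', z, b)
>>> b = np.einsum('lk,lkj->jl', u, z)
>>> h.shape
(7, 7, 7)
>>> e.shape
()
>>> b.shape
(7, 17)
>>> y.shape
()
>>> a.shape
()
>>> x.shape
()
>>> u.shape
(17, 7)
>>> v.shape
(17,)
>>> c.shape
(7, 7)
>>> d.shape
()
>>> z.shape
(17, 7, 7)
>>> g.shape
(7,)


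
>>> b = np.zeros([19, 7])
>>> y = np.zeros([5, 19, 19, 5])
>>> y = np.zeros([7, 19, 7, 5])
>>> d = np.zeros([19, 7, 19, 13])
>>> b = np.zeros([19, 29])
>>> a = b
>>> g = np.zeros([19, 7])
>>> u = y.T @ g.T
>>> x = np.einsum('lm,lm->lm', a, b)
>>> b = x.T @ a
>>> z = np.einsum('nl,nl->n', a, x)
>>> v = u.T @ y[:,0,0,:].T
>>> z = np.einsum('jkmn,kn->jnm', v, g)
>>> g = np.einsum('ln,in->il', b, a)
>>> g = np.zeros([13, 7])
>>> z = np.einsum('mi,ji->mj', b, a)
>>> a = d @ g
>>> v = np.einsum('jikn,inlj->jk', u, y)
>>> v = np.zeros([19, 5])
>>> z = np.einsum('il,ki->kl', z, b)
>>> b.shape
(29, 29)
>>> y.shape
(7, 19, 7, 5)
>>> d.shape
(19, 7, 19, 13)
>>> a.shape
(19, 7, 19, 7)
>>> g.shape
(13, 7)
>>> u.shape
(5, 7, 19, 19)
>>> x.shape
(19, 29)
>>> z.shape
(29, 19)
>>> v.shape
(19, 5)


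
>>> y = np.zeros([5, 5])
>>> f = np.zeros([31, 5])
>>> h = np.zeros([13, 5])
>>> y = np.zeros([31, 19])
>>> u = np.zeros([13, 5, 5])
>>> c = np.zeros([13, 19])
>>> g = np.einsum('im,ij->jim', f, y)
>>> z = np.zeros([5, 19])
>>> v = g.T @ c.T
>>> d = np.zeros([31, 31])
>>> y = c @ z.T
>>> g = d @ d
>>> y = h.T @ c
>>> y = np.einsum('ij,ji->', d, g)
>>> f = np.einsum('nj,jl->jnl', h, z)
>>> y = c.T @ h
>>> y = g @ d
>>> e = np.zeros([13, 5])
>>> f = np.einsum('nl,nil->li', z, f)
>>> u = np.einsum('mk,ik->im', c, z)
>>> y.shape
(31, 31)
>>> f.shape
(19, 13)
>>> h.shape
(13, 5)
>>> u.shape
(5, 13)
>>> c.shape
(13, 19)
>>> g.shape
(31, 31)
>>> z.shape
(5, 19)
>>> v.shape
(5, 31, 13)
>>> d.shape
(31, 31)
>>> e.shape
(13, 5)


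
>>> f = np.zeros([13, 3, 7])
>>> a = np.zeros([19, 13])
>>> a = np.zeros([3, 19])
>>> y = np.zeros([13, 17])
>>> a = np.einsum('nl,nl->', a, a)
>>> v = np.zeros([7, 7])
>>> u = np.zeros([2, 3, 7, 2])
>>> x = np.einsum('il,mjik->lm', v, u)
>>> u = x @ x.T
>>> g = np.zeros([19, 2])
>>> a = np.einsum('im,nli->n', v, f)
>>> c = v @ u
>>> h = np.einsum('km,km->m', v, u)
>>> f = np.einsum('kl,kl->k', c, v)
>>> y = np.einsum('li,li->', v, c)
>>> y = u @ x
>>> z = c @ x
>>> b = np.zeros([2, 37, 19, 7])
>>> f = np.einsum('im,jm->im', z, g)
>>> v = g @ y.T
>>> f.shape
(7, 2)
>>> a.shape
(13,)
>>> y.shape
(7, 2)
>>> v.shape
(19, 7)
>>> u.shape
(7, 7)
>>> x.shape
(7, 2)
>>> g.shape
(19, 2)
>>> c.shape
(7, 7)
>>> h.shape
(7,)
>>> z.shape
(7, 2)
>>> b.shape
(2, 37, 19, 7)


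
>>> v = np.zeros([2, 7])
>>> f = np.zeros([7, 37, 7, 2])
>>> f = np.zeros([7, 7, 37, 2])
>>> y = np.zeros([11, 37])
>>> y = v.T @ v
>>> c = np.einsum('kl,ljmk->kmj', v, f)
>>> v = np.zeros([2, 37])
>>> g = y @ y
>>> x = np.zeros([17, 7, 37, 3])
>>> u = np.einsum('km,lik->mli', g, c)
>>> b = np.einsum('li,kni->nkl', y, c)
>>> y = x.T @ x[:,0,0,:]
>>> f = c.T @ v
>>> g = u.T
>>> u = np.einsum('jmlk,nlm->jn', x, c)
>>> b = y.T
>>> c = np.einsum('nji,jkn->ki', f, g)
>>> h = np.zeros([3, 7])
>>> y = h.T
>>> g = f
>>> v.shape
(2, 37)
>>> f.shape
(7, 37, 37)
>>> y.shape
(7, 3)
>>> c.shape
(2, 37)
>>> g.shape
(7, 37, 37)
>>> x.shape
(17, 7, 37, 3)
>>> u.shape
(17, 2)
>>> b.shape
(3, 7, 37, 3)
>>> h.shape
(3, 7)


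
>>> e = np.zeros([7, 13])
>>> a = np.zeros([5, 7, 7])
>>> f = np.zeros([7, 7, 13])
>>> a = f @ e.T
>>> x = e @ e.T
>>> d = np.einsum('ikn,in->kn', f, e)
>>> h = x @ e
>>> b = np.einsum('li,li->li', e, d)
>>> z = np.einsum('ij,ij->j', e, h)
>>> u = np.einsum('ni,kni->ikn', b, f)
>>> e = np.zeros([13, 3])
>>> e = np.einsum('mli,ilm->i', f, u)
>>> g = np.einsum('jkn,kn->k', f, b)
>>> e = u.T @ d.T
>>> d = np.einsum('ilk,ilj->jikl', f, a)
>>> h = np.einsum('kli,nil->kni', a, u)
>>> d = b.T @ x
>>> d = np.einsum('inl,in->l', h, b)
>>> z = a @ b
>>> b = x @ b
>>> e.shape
(7, 7, 7)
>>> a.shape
(7, 7, 7)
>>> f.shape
(7, 7, 13)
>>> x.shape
(7, 7)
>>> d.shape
(7,)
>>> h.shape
(7, 13, 7)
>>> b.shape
(7, 13)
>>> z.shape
(7, 7, 13)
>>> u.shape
(13, 7, 7)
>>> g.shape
(7,)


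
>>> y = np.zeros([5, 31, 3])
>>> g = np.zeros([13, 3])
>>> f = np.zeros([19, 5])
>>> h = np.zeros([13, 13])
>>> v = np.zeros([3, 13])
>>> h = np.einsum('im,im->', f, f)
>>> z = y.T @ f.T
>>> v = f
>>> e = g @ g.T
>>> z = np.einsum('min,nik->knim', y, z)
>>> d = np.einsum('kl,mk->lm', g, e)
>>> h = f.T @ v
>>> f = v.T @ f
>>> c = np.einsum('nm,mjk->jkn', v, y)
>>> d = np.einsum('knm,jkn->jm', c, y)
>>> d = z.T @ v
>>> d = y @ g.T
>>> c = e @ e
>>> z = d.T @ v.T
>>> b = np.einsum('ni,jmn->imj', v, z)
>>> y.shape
(5, 31, 3)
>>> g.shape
(13, 3)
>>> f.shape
(5, 5)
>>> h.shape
(5, 5)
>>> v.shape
(19, 5)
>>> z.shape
(13, 31, 19)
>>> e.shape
(13, 13)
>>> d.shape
(5, 31, 13)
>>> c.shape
(13, 13)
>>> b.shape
(5, 31, 13)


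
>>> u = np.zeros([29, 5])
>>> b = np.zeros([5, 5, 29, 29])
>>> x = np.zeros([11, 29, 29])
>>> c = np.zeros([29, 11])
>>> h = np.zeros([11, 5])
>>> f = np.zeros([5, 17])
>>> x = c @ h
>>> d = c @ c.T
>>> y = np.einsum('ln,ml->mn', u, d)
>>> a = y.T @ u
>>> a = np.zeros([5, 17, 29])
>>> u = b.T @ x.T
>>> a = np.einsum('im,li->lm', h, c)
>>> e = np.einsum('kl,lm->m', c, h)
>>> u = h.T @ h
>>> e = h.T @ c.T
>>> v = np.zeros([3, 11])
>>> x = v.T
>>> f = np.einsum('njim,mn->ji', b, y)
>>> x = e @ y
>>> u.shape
(5, 5)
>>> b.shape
(5, 5, 29, 29)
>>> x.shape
(5, 5)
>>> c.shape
(29, 11)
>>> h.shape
(11, 5)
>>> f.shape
(5, 29)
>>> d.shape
(29, 29)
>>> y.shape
(29, 5)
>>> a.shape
(29, 5)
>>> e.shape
(5, 29)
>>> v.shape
(3, 11)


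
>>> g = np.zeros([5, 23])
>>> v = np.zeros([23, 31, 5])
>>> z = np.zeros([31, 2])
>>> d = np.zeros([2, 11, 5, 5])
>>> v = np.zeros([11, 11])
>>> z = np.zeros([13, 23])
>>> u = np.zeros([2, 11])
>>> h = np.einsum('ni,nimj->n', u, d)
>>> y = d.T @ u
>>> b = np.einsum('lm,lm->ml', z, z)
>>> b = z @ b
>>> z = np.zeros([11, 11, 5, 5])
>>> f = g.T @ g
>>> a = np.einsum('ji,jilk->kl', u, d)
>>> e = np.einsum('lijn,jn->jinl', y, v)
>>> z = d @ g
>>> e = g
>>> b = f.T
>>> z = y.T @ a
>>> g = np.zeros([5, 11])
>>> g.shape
(5, 11)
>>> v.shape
(11, 11)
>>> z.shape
(11, 11, 5, 5)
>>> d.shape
(2, 11, 5, 5)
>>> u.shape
(2, 11)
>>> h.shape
(2,)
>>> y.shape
(5, 5, 11, 11)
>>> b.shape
(23, 23)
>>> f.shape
(23, 23)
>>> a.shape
(5, 5)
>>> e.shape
(5, 23)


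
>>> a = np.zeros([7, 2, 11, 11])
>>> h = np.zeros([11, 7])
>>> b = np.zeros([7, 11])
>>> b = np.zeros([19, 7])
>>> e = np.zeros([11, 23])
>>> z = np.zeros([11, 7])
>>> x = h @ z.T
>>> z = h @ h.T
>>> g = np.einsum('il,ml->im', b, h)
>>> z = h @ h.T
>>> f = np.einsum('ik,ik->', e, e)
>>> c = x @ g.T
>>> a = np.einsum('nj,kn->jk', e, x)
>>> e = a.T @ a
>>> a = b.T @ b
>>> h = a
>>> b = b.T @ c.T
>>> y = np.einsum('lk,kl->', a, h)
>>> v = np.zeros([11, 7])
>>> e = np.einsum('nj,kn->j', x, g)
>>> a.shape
(7, 7)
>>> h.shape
(7, 7)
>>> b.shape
(7, 11)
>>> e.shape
(11,)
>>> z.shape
(11, 11)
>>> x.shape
(11, 11)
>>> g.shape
(19, 11)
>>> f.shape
()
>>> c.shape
(11, 19)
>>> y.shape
()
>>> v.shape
(11, 7)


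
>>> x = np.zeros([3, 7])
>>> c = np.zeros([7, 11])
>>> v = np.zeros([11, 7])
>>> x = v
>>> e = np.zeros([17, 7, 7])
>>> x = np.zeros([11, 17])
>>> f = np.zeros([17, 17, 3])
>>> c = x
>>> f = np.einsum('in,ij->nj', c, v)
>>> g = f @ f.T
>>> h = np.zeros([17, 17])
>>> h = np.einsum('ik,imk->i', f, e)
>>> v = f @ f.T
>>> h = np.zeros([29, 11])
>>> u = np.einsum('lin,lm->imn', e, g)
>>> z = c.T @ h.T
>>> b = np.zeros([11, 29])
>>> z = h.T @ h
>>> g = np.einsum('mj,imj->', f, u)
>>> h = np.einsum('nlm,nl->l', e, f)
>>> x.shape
(11, 17)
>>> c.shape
(11, 17)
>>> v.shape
(17, 17)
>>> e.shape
(17, 7, 7)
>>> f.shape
(17, 7)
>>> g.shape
()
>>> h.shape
(7,)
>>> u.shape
(7, 17, 7)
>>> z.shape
(11, 11)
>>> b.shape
(11, 29)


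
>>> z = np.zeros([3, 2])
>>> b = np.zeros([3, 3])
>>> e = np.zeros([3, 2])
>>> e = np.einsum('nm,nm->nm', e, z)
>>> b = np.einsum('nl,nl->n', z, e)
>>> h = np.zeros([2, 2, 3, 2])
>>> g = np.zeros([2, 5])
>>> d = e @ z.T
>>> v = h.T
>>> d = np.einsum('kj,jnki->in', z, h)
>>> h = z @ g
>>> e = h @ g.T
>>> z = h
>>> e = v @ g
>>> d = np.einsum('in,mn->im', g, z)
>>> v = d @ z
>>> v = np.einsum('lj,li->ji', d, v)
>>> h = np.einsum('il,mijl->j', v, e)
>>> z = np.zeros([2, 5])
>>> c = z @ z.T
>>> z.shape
(2, 5)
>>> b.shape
(3,)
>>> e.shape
(2, 3, 2, 5)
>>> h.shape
(2,)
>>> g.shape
(2, 5)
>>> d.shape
(2, 3)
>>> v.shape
(3, 5)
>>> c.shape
(2, 2)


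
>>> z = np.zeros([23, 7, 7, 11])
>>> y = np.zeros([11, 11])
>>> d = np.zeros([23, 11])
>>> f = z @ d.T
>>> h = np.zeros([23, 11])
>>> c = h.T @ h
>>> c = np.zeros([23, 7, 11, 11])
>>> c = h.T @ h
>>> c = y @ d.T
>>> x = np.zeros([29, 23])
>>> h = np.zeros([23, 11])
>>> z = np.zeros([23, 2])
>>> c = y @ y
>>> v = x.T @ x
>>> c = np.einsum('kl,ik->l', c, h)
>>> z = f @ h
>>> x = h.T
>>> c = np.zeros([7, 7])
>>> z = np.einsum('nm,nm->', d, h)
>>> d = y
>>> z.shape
()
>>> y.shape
(11, 11)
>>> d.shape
(11, 11)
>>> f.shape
(23, 7, 7, 23)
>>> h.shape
(23, 11)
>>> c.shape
(7, 7)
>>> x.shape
(11, 23)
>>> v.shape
(23, 23)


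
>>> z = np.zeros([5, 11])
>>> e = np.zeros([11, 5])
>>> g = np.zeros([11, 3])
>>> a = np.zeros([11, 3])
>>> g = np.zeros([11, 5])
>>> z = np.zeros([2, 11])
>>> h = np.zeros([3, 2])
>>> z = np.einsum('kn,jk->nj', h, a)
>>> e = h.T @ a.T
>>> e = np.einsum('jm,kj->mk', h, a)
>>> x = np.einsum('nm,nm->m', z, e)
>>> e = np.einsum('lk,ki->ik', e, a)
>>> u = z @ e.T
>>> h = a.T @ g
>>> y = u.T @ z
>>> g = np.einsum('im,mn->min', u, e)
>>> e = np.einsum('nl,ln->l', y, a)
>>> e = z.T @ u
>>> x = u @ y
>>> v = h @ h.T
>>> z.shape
(2, 11)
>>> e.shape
(11, 3)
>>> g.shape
(3, 2, 11)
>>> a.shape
(11, 3)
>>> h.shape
(3, 5)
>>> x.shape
(2, 11)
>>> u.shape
(2, 3)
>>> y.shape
(3, 11)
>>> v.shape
(3, 3)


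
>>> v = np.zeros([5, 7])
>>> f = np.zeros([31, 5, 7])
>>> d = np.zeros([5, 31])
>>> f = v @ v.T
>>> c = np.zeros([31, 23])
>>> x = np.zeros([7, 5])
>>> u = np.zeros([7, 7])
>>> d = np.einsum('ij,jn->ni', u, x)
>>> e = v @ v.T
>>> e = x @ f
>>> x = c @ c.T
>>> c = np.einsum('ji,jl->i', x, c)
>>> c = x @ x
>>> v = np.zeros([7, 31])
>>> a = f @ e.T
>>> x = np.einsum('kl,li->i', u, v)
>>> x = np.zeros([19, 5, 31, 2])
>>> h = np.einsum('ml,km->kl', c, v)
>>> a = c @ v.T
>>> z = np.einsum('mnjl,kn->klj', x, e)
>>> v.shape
(7, 31)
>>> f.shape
(5, 5)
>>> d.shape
(5, 7)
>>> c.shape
(31, 31)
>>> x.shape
(19, 5, 31, 2)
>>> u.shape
(7, 7)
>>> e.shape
(7, 5)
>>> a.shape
(31, 7)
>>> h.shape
(7, 31)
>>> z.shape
(7, 2, 31)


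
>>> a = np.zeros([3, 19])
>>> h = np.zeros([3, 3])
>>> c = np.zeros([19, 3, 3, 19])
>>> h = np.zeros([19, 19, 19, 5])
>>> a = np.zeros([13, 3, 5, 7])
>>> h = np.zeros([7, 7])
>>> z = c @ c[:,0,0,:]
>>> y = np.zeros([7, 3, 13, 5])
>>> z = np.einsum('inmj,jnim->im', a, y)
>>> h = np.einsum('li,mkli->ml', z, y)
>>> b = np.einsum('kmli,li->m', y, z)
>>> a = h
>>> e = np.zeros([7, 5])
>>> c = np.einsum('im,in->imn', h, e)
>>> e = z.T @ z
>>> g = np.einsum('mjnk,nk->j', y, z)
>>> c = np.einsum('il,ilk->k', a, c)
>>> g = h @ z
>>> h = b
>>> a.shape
(7, 13)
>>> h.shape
(3,)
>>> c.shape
(5,)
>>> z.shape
(13, 5)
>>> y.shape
(7, 3, 13, 5)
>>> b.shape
(3,)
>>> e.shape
(5, 5)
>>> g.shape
(7, 5)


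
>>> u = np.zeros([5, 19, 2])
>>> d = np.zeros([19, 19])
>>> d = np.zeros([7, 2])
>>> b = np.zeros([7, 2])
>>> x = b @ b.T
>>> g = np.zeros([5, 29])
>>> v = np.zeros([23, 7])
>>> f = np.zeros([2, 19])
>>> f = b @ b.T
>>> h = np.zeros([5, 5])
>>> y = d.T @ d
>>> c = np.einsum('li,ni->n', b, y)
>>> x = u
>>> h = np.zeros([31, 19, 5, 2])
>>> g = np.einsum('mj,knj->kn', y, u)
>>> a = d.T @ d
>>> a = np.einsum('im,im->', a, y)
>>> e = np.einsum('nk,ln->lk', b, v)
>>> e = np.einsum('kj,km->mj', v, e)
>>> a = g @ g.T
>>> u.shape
(5, 19, 2)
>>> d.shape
(7, 2)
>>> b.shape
(7, 2)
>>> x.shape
(5, 19, 2)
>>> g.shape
(5, 19)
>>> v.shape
(23, 7)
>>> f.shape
(7, 7)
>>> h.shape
(31, 19, 5, 2)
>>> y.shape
(2, 2)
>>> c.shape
(2,)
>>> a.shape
(5, 5)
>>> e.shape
(2, 7)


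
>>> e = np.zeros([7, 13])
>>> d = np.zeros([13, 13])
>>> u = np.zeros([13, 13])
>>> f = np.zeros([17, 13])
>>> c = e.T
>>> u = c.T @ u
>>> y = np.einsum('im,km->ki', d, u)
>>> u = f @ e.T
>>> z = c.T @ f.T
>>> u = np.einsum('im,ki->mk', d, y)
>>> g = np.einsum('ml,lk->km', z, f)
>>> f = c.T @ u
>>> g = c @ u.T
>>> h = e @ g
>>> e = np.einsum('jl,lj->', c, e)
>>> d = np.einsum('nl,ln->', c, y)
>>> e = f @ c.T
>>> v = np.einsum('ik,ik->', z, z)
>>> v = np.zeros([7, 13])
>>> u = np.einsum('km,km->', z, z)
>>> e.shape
(7, 13)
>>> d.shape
()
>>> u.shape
()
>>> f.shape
(7, 7)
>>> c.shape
(13, 7)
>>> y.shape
(7, 13)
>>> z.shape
(7, 17)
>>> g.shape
(13, 13)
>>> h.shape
(7, 13)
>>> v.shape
(7, 13)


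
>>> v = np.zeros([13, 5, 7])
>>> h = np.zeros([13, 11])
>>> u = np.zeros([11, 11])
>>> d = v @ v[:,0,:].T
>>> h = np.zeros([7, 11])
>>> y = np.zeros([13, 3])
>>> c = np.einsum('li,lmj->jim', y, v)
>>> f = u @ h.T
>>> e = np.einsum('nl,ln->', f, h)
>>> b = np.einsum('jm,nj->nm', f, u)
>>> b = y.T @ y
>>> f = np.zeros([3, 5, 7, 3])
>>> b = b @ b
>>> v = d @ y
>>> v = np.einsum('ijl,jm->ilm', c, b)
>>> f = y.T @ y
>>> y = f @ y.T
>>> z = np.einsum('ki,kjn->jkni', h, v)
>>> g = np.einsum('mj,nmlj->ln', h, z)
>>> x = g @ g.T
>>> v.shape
(7, 5, 3)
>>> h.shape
(7, 11)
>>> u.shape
(11, 11)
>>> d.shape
(13, 5, 13)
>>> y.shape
(3, 13)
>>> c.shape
(7, 3, 5)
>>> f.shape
(3, 3)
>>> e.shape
()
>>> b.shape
(3, 3)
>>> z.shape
(5, 7, 3, 11)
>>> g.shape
(3, 5)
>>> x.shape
(3, 3)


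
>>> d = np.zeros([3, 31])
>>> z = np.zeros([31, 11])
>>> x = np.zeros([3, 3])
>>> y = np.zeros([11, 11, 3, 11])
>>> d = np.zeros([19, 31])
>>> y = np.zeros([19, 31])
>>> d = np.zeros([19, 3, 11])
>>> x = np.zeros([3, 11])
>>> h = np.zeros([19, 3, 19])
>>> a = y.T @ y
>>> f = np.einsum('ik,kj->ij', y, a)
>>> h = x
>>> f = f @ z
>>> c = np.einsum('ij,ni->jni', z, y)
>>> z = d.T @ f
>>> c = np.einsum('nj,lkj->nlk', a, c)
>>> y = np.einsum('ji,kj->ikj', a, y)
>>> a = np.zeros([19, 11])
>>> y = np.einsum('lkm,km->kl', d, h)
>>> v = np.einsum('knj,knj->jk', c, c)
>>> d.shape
(19, 3, 11)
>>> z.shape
(11, 3, 11)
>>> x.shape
(3, 11)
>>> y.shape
(3, 19)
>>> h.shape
(3, 11)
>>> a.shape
(19, 11)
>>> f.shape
(19, 11)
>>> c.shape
(31, 11, 19)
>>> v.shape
(19, 31)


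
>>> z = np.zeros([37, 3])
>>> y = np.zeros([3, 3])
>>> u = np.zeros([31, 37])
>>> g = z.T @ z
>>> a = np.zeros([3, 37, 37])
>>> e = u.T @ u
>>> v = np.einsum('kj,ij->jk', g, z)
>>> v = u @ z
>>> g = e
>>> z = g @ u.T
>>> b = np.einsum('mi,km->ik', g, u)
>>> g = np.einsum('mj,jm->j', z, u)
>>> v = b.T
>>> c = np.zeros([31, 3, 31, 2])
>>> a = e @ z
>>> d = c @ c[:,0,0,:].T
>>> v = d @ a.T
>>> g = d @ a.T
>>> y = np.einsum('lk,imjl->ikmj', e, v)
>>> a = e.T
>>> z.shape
(37, 31)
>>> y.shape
(31, 37, 3, 31)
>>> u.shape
(31, 37)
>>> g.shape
(31, 3, 31, 37)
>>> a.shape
(37, 37)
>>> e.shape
(37, 37)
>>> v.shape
(31, 3, 31, 37)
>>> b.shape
(37, 31)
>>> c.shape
(31, 3, 31, 2)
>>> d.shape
(31, 3, 31, 31)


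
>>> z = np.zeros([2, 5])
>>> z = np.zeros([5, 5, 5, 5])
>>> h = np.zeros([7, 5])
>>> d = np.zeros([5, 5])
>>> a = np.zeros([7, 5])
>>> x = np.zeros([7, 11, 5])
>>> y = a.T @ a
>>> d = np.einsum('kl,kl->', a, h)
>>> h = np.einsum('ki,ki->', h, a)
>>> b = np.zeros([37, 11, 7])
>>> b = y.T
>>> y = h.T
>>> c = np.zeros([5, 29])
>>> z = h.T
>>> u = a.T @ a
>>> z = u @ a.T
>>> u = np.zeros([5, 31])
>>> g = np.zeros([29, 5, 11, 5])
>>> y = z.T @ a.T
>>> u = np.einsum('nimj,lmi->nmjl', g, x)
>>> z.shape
(5, 7)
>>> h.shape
()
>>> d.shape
()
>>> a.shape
(7, 5)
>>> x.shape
(7, 11, 5)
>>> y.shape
(7, 7)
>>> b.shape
(5, 5)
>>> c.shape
(5, 29)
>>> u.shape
(29, 11, 5, 7)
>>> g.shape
(29, 5, 11, 5)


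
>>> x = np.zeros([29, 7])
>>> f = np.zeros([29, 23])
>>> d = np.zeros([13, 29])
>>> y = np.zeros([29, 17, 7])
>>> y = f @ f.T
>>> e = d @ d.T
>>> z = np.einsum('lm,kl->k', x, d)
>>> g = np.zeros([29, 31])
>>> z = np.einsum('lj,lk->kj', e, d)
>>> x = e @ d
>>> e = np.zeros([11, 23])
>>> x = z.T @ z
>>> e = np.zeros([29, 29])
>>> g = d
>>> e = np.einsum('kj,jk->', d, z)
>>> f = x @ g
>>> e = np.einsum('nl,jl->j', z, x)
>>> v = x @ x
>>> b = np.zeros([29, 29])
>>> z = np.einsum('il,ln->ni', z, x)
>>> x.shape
(13, 13)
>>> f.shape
(13, 29)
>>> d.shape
(13, 29)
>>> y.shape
(29, 29)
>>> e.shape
(13,)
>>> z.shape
(13, 29)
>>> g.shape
(13, 29)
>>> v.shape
(13, 13)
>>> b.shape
(29, 29)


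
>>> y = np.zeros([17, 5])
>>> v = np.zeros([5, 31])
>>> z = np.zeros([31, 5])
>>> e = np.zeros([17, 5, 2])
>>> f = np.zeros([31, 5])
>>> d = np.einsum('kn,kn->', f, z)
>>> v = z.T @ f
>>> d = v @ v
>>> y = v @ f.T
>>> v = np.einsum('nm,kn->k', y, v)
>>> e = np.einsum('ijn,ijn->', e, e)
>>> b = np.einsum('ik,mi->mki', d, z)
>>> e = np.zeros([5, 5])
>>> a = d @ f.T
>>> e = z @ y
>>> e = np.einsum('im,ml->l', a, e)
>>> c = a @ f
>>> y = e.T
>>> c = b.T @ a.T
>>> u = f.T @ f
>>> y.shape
(31,)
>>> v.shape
(5,)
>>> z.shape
(31, 5)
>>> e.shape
(31,)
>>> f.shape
(31, 5)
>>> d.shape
(5, 5)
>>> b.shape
(31, 5, 5)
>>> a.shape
(5, 31)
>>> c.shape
(5, 5, 5)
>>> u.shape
(5, 5)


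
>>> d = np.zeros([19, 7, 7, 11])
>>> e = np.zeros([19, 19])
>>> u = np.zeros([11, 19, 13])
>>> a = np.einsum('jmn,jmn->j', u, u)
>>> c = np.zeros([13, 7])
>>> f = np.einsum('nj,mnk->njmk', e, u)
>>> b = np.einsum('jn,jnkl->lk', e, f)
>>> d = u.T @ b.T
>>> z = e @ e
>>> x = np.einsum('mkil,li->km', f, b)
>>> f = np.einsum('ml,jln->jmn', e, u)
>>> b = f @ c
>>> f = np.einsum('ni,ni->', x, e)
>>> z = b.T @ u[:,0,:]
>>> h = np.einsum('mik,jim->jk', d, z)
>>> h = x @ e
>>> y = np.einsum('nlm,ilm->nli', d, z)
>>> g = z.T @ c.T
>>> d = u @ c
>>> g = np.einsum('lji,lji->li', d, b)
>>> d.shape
(11, 19, 7)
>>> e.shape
(19, 19)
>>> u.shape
(11, 19, 13)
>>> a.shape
(11,)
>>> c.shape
(13, 7)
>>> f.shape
()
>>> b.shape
(11, 19, 7)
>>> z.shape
(7, 19, 13)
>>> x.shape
(19, 19)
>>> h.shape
(19, 19)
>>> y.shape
(13, 19, 7)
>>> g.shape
(11, 7)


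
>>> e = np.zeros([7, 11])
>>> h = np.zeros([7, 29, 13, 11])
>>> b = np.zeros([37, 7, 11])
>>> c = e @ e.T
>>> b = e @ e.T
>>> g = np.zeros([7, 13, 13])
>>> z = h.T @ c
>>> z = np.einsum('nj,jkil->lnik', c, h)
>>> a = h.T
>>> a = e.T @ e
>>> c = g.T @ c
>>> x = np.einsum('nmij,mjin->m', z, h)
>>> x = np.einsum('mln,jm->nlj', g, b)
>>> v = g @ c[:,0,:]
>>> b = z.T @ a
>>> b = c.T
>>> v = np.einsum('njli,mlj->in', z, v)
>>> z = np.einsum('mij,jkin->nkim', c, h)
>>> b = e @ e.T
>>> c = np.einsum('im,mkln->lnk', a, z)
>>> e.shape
(7, 11)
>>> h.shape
(7, 29, 13, 11)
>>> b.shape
(7, 7)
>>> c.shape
(13, 13, 29)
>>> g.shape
(7, 13, 13)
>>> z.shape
(11, 29, 13, 13)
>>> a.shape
(11, 11)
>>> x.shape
(13, 13, 7)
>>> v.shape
(29, 11)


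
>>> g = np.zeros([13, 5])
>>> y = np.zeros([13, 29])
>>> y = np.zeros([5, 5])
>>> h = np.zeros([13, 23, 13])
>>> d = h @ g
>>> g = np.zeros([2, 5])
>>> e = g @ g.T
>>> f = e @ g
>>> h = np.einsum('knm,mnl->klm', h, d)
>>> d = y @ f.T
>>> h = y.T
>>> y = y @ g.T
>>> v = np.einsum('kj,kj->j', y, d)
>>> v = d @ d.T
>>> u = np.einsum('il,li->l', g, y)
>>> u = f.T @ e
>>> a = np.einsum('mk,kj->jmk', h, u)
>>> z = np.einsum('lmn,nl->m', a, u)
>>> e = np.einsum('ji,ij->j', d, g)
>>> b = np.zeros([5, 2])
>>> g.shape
(2, 5)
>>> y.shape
(5, 2)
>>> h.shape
(5, 5)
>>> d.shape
(5, 2)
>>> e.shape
(5,)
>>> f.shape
(2, 5)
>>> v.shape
(5, 5)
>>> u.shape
(5, 2)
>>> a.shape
(2, 5, 5)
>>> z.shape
(5,)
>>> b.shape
(5, 2)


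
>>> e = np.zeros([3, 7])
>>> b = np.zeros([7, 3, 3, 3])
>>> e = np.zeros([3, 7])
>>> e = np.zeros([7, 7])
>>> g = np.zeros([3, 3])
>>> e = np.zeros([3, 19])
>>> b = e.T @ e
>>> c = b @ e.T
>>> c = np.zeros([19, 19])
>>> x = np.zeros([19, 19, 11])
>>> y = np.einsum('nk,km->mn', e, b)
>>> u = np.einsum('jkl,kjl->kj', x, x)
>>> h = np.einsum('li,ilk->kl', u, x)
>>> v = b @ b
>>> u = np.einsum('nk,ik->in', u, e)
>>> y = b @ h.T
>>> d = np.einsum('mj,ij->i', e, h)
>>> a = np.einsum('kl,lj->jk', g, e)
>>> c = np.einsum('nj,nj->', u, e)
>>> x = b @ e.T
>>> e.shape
(3, 19)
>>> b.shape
(19, 19)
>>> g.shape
(3, 3)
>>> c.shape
()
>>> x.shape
(19, 3)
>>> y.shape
(19, 11)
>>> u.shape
(3, 19)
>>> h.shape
(11, 19)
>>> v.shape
(19, 19)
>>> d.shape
(11,)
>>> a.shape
(19, 3)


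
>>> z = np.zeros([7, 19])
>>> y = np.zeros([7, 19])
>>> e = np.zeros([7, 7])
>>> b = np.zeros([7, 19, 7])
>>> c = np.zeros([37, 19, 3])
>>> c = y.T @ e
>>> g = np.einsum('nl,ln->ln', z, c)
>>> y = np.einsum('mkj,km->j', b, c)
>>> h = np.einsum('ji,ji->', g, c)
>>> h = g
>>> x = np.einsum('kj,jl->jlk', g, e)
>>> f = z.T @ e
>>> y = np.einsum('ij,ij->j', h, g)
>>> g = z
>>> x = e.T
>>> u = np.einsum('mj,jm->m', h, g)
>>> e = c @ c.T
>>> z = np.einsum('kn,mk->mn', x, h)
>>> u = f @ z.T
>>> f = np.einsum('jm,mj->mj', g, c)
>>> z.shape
(19, 7)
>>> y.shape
(7,)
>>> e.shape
(19, 19)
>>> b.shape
(7, 19, 7)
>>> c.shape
(19, 7)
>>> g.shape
(7, 19)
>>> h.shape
(19, 7)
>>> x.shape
(7, 7)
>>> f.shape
(19, 7)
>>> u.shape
(19, 19)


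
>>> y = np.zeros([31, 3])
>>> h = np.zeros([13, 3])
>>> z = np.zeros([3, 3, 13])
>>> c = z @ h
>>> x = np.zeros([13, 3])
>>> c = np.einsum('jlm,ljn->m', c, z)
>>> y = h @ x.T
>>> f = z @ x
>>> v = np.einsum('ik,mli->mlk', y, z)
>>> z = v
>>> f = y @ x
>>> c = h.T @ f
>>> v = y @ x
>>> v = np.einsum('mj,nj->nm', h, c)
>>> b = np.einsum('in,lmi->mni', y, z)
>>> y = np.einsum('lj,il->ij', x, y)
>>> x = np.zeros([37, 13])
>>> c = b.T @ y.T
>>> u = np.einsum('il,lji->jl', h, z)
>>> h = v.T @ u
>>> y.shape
(13, 3)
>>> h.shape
(13, 3)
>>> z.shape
(3, 3, 13)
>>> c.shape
(13, 13, 13)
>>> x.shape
(37, 13)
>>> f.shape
(13, 3)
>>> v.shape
(3, 13)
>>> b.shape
(3, 13, 13)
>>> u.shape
(3, 3)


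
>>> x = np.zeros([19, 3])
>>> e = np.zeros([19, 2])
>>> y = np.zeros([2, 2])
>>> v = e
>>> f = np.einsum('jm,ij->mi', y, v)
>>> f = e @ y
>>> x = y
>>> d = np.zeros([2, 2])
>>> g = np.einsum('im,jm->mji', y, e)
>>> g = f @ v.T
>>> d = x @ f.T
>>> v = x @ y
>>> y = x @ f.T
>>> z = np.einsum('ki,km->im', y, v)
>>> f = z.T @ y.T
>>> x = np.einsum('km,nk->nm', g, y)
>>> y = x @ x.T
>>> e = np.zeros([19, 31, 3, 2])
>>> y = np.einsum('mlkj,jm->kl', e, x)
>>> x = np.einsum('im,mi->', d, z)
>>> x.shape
()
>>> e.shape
(19, 31, 3, 2)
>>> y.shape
(3, 31)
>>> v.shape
(2, 2)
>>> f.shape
(2, 2)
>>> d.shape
(2, 19)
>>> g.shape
(19, 19)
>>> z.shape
(19, 2)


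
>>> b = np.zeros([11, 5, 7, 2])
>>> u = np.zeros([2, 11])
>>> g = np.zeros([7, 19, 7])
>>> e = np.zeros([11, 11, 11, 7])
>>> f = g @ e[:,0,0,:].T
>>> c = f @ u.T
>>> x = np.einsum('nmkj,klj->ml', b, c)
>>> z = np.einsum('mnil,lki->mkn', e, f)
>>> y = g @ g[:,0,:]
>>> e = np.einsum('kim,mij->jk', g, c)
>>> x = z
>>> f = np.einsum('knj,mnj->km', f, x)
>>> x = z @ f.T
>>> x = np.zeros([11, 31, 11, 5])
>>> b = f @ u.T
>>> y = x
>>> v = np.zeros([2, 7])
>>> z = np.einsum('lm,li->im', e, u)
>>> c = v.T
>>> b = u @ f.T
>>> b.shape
(2, 7)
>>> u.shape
(2, 11)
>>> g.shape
(7, 19, 7)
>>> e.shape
(2, 7)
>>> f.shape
(7, 11)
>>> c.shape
(7, 2)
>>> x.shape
(11, 31, 11, 5)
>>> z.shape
(11, 7)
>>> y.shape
(11, 31, 11, 5)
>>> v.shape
(2, 7)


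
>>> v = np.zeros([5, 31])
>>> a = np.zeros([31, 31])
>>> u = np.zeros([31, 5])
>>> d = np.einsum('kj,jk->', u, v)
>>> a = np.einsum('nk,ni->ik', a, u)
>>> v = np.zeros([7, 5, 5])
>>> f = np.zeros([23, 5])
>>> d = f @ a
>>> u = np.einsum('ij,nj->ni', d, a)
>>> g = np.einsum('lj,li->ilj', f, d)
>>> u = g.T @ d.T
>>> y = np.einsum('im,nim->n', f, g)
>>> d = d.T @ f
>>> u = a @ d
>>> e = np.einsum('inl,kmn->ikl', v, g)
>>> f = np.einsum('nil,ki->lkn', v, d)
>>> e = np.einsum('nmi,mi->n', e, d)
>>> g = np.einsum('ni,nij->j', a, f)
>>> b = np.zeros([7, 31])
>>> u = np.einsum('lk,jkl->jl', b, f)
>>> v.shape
(7, 5, 5)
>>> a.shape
(5, 31)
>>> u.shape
(5, 7)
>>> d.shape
(31, 5)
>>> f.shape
(5, 31, 7)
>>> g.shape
(7,)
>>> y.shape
(31,)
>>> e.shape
(7,)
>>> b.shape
(7, 31)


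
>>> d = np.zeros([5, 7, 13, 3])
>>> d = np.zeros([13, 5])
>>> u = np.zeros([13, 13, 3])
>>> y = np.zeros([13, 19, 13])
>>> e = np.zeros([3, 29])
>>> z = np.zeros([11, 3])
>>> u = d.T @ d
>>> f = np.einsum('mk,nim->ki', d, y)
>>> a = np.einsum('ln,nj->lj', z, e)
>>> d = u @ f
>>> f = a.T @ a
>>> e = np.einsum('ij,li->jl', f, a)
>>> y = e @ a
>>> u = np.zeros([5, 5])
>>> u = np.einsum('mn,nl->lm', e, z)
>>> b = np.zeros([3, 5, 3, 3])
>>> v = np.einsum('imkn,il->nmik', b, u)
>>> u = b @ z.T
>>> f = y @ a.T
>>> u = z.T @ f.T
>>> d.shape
(5, 19)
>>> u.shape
(3, 29)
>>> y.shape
(29, 29)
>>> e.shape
(29, 11)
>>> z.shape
(11, 3)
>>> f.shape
(29, 11)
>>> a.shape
(11, 29)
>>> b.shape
(3, 5, 3, 3)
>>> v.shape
(3, 5, 3, 3)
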